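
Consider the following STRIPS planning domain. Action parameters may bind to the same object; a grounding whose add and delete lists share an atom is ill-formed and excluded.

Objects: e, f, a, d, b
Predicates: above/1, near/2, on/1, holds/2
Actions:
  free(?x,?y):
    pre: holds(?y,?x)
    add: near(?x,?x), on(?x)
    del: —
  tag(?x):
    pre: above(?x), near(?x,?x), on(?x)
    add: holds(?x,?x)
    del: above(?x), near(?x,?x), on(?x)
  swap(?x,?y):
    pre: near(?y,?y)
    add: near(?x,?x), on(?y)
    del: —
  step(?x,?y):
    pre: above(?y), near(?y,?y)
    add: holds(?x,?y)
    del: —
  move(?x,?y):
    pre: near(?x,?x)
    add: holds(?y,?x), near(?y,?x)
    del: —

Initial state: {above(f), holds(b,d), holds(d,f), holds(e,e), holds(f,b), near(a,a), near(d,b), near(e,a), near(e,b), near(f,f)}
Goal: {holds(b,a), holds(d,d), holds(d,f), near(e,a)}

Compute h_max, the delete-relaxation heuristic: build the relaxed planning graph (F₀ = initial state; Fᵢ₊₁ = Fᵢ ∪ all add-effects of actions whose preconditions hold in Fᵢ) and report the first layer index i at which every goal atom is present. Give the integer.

2

F0 = init (10 atoms)
F1 = F0 ∪ {holds(a,a), holds(a,f), holds(b,a), holds(b,f), holds(d,a), holds(e,a), holds(e,f), holds(f,a), holds(f,f), near(a,f), near(b,a), near(b,b), near(b,f), near(d,a), near(d,d), near(d,f), near(e,e), near(e,f), near(f,a), on(a), on(b), on(d), on(e), on(f)}  (34 atoms)
F2 = F1 ∪ {holds(a,b), holds(a,d), holds(a,e), holds(b,b), holds(b,e), holds(d,b), holds(d,d), holds(d,e), holds(e,b), holds(e,d), holds(f,d), holds(f,e), near(a,b), near(a,d), near(a,e), near(b,d), near(b,e), near(d,e), near(e,d), near(f,b), near(f,d), near(f,e)}  (56 atoms)
goal ⊆ F2  ⇒  h_max = 2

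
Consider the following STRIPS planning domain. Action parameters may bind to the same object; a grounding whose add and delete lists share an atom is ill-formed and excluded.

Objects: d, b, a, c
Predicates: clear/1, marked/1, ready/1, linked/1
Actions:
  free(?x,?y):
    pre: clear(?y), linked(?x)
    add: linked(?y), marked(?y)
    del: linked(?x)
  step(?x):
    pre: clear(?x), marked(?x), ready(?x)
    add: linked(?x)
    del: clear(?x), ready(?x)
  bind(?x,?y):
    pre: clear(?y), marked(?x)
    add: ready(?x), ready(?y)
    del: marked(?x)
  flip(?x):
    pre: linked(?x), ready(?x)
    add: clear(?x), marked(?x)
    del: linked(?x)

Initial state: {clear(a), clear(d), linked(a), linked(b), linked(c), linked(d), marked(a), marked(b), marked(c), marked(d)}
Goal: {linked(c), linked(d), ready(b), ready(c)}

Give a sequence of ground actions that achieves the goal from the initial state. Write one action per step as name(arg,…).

bind(b,d); bind(c,d)

1. bind(b,d)  →  {clear(a), clear(d), linked(a), linked(b), linked(c), linked(d), marked(a), marked(c), marked(d), ready(b), ready(d)}
2. bind(c,d)  →  {clear(a), clear(d), linked(a), linked(b), linked(c), linked(d), marked(a), marked(d), ready(b), ready(c), ready(d)}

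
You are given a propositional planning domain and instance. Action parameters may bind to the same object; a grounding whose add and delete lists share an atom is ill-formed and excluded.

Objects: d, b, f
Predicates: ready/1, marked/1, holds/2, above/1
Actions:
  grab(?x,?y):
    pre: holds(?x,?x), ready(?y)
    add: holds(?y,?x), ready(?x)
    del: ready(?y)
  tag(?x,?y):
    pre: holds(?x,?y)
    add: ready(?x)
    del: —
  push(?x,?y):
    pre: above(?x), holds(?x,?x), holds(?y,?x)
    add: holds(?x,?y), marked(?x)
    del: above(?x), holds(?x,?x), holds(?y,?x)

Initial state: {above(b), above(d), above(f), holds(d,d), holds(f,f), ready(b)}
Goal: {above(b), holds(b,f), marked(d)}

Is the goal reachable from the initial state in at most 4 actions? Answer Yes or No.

Yes

1. grab(f,b)  →  {above(b), above(d), above(f), holds(b,f), holds(d,d), holds(f,f), ready(f)}
2. grab(d,f)  →  {above(b), above(d), above(f), holds(b,f), holds(d,d), holds(f,d), holds(f,f), ready(d)}
3. push(d,f)  →  {above(b), above(f), holds(b,f), holds(d,f), holds(f,f), marked(d), ready(d)}
optimal plan length = 3; 3 ≤ 4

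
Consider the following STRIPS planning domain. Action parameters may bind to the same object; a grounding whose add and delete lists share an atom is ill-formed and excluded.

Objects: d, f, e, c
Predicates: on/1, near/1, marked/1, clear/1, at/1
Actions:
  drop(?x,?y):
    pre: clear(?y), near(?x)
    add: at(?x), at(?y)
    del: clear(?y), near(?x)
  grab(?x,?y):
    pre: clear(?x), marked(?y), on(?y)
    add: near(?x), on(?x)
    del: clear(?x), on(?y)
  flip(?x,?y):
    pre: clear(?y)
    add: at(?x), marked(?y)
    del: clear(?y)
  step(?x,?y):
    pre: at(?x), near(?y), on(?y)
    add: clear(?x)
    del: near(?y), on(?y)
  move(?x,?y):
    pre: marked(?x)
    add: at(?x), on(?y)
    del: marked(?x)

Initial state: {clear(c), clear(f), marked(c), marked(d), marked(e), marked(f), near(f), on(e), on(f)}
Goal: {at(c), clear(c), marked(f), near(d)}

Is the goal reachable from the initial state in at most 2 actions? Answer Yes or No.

1. flip(d,f)  →  {at(d), clear(c), marked(c), marked(d), marked(e), marked(f), near(f), on(e), on(f)}
2. step(d,f)  →  {at(d), clear(c), clear(d), marked(c), marked(d), marked(e), marked(f), on(e)}
3. grab(d,e)  →  {at(d), clear(c), marked(c), marked(d), marked(e), marked(f), near(d), on(d)}
4. move(c,d)  →  {at(c), at(d), clear(c), marked(d), marked(e), marked(f), near(d), on(d)}
optimal plan length = 4; 4 > 2

No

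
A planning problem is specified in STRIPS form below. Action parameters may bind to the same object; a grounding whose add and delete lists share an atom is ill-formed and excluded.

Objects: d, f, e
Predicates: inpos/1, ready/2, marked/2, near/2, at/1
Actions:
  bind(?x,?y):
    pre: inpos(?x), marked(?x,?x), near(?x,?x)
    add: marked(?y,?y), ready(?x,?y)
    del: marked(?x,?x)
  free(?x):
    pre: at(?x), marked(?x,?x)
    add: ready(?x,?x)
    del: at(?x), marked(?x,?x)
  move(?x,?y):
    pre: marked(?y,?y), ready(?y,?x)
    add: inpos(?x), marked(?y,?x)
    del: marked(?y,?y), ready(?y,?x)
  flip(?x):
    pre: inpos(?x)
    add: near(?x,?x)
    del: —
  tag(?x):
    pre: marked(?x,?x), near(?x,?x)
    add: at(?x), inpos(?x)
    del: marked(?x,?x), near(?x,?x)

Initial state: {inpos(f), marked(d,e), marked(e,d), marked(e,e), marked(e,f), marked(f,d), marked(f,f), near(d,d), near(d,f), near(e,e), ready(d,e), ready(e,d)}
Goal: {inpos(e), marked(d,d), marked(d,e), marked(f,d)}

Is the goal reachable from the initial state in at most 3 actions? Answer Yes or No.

1. flip(f)  →  {inpos(f), marked(d,e), marked(e,d), marked(e,e), marked(e,f), marked(f,d), marked(f,f), near(d,d), near(d,f), near(e,e), near(f,f), ready(d,e), ready(e,d)}
2. bind(f,d)  →  {inpos(f), marked(d,d), marked(d,e), marked(e,d), marked(e,e), marked(e,f), marked(f,d), near(d,d), near(d,f), near(e,e), near(f,f), ready(d,e), ready(e,d), ready(f,d)}
3. tag(e)  →  {at(e), inpos(e), inpos(f), marked(d,d), marked(d,e), marked(e,d), marked(e,f), marked(f,d), near(d,d), near(d,f), near(f,f), ready(d,e), ready(e,d), ready(f,d)}
optimal plan length = 3; 3 ≤ 3

Yes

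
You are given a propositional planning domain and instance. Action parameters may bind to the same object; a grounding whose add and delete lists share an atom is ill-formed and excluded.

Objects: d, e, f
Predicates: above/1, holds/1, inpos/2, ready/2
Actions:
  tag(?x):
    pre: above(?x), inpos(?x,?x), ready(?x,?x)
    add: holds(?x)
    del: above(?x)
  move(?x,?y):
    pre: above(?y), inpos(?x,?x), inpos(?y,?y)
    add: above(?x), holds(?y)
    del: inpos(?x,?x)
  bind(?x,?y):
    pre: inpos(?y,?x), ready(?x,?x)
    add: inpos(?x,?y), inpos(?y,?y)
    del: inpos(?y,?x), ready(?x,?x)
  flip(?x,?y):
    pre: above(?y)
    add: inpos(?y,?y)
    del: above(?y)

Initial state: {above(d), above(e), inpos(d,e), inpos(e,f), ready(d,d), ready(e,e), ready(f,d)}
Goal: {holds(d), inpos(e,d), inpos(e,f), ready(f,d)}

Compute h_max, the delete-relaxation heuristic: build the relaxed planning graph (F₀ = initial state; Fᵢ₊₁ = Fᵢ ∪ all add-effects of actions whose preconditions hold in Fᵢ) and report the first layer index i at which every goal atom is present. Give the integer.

F0 = init (7 atoms)
F1 = F0 ∪ {inpos(d,d), inpos(e,d), inpos(e,e)}  (10 atoms)
F2 = F1 ∪ {holds(d), holds(e)}  (12 atoms)
goal ⊆ F2  ⇒  h_max = 2

2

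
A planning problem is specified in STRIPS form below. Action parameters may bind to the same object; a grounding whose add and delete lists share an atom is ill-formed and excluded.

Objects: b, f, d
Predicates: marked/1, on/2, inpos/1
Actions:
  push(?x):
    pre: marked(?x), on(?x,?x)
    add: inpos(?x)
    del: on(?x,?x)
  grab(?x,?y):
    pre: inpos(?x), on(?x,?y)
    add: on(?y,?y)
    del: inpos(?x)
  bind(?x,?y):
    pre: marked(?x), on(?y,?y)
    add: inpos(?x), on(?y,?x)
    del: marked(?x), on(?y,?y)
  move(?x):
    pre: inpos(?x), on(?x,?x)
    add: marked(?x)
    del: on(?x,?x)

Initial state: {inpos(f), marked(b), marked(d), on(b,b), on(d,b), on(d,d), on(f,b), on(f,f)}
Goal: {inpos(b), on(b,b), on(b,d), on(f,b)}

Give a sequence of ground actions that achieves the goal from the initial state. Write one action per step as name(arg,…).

1. bind(b,f)  →  {inpos(b), inpos(f), marked(d), on(b,b), on(d,b), on(d,d), on(f,b)}
2. bind(d,b)  →  {inpos(b), inpos(d), inpos(f), on(b,d), on(d,b), on(d,d), on(f,b)}
3. grab(f,b)  →  {inpos(b), inpos(d), on(b,b), on(b,d), on(d,b), on(d,d), on(f,b)}

bind(b,f); bind(d,b); grab(f,b)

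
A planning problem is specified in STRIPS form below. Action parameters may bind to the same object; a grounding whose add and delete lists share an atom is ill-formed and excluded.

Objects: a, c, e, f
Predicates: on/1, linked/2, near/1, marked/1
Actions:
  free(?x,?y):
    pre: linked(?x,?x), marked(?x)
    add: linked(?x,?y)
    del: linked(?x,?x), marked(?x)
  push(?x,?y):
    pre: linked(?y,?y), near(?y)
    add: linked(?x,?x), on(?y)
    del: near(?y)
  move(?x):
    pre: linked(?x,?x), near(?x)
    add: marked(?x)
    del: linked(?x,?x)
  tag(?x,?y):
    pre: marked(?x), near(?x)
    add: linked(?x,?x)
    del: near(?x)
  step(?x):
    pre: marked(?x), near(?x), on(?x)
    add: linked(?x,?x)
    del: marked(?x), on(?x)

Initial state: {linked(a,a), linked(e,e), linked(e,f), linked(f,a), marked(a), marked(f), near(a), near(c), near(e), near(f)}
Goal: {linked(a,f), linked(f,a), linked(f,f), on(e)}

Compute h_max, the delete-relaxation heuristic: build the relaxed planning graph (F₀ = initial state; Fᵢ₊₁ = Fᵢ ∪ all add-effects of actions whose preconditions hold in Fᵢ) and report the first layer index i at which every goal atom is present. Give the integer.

1

F0 = init (10 atoms)
F1 = F0 ∪ {linked(a,c), linked(a,e), linked(a,f), linked(c,c), linked(f,f), marked(e), on(a), on(e)}  (18 atoms)
goal ⊆ F1  ⇒  h_max = 1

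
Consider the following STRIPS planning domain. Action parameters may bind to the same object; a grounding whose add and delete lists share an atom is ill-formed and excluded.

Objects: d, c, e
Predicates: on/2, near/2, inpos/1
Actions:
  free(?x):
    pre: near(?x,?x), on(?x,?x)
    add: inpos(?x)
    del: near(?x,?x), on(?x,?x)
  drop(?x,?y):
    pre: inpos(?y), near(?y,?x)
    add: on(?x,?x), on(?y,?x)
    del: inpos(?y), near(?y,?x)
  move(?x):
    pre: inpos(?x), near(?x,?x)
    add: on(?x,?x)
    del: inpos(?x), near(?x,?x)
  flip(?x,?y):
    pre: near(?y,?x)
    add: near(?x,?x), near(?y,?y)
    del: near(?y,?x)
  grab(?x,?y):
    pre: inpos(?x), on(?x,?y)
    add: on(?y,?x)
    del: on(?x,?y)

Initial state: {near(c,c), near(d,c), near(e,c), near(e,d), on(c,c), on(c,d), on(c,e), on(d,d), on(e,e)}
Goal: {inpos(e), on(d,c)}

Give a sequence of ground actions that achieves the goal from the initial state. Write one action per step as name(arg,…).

1. free(c)  →  {inpos(c), near(d,c), near(e,c), near(e,d), on(c,d), on(c,e), on(d,d), on(e,e)}
2. flip(d,e)  →  {inpos(c), near(d,c), near(d,d), near(e,c), near(e,e), on(c,d), on(c,e), on(d,d), on(e,e)}
3. free(e)  →  {inpos(c), inpos(e), near(d,c), near(d,d), near(e,c), on(c,d), on(c,e), on(d,d)}
4. grab(c,d)  →  {inpos(c), inpos(e), near(d,c), near(d,d), near(e,c), on(c,e), on(d,c), on(d,d)}

free(c); flip(d,e); free(e); grab(c,d)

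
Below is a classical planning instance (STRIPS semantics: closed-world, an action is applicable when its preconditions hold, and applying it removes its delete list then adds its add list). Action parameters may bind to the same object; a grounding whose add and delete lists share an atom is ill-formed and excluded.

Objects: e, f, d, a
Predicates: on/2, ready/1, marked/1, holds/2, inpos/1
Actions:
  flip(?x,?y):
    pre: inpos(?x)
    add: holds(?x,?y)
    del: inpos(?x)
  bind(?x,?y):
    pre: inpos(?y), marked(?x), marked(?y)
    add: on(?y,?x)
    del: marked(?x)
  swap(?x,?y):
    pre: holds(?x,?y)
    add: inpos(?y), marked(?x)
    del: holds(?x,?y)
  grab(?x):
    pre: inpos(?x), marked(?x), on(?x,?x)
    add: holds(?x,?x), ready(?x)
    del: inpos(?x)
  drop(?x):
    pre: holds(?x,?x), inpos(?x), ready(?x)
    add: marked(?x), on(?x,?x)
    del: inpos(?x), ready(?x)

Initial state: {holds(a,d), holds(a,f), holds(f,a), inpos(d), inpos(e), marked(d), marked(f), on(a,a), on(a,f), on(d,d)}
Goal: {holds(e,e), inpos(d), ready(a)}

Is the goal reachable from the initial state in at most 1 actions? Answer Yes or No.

1. flip(e,e)  →  {holds(a,d), holds(a,f), holds(e,e), holds(f,a), inpos(d), marked(d), marked(f), on(a,a), on(a,f), on(d,d)}
2. swap(f,a)  →  {holds(a,d), holds(a,f), holds(e,e), inpos(a), inpos(d), marked(d), marked(f), on(a,a), on(a,f), on(d,d)}
3. swap(a,f)  →  {holds(a,d), holds(e,e), inpos(a), inpos(d), inpos(f), marked(a), marked(d), marked(f), on(a,a), on(a,f), on(d,d)}
4. grab(a)  →  {holds(a,a), holds(a,d), holds(e,e), inpos(d), inpos(f), marked(a), marked(d), marked(f), on(a,a), on(a,f), on(d,d), ready(a)}
optimal plan length = 4; 4 > 1

No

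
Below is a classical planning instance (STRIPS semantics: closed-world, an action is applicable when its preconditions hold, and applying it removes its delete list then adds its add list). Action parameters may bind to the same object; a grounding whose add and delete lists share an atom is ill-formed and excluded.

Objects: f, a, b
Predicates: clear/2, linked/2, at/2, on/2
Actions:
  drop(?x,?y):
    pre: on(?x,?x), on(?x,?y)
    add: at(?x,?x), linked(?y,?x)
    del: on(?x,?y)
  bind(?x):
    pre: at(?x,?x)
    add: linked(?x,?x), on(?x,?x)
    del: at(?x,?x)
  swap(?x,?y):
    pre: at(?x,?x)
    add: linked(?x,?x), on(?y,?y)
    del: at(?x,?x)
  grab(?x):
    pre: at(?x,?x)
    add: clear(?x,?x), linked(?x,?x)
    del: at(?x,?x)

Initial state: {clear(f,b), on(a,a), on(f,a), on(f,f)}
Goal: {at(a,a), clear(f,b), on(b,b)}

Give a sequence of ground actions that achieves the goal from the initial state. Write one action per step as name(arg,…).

drop(f,f); drop(a,a); swap(f,b)

1. drop(f,f)  →  {at(f,f), clear(f,b), linked(f,f), on(a,a), on(f,a)}
2. drop(a,a)  →  {at(a,a), at(f,f), clear(f,b), linked(a,a), linked(f,f), on(f,a)}
3. swap(f,b)  →  {at(a,a), clear(f,b), linked(a,a), linked(f,f), on(b,b), on(f,a)}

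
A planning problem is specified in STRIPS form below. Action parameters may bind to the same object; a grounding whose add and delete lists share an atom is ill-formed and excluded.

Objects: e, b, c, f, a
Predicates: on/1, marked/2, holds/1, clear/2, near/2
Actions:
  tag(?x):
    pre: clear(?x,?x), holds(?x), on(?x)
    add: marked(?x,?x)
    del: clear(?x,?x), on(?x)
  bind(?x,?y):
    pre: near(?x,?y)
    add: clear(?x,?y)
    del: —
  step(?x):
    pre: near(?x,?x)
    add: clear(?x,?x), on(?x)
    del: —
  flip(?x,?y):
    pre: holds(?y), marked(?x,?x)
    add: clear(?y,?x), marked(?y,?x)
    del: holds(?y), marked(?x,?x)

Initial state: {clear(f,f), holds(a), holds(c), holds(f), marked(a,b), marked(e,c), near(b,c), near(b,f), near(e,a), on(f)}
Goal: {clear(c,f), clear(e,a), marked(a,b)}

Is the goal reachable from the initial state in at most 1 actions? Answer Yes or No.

1. tag(f)  →  {holds(a), holds(c), holds(f), marked(a,b), marked(e,c), marked(f,f), near(b,c), near(b,f), near(e,a)}
2. bind(e,a)  →  {clear(e,a), holds(a), holds(c), holds(f), marked(a,b), marked(e,c), marked(f,f), near(b,c), near(b,f), near(e,a)}
3. flip(f,c)  →  {clear(c,f), clear(e,a), holds(a), holds(f), marked(a,b), marked(c,f), marked(e,c), near(b,c), near(b,f), near(e,a)}
optimal plan length = 3; 3 > 1

No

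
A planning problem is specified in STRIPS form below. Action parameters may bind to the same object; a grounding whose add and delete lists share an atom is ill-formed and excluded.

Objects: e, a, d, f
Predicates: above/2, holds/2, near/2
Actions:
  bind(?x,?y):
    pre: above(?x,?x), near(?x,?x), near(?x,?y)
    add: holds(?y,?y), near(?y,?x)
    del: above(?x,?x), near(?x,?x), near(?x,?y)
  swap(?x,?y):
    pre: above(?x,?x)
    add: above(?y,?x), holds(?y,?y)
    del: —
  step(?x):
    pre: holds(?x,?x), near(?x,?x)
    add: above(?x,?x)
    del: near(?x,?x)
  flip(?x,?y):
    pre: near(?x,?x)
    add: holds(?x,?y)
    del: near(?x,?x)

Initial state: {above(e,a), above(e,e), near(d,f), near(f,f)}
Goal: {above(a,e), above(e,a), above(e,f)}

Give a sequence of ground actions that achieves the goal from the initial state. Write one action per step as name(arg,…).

1. swap(e,a)  →  {above(a,e), above(e,a), above(e,e), holds(a,a), near(d,f), near(f,f)}
2. swap(e,f)  →  {above(a,e), above(e,a), above(e,e), above(f,e), holds(a,a), holds(f,f), near(d,f), near(f,f)}
3. step(f)  →  {above(a,e), above(e,a), above(e,e), above(f,e), above(f,f), holds(a,a), holds(f,f), near(d,f)}
4. swap(f,e)  →  {above(a,e), above(e,a), above(e,e), above(e,f), above(f,e), above(f,f), holds(a,a), holds(e,e), holds(f,f), near(d,f)}

swap(e,a); swap(e,f); step(f); swap(f,e)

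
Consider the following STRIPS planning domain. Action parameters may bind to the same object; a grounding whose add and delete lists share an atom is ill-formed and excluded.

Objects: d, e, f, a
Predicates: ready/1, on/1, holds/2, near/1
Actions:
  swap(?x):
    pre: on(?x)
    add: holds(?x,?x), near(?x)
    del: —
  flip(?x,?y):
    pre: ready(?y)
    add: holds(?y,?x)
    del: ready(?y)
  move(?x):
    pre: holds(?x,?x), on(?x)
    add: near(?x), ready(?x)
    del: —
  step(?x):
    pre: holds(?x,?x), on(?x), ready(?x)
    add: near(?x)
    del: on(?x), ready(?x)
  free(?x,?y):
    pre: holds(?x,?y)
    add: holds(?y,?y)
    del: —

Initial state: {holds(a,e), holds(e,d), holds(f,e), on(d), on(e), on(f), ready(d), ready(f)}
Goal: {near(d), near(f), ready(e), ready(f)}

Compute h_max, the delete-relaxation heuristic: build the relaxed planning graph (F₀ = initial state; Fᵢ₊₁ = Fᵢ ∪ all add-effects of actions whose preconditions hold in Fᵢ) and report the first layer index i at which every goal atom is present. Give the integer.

F0 = init (8 atoms)
F1 = F0 ∪ {holds(d,a), holds(d,d), holds(d,e), holds(d,f), holds(e,e), holds(f,a), holds(f,d), holds(f,f), near(d), near(e), near(f)}  (19 atoms)
F2 = F1 ∪ {holds(a,a), ready(e)}  (21 atoms)
goal ⊆ F2  ⇒  h_max = 2

2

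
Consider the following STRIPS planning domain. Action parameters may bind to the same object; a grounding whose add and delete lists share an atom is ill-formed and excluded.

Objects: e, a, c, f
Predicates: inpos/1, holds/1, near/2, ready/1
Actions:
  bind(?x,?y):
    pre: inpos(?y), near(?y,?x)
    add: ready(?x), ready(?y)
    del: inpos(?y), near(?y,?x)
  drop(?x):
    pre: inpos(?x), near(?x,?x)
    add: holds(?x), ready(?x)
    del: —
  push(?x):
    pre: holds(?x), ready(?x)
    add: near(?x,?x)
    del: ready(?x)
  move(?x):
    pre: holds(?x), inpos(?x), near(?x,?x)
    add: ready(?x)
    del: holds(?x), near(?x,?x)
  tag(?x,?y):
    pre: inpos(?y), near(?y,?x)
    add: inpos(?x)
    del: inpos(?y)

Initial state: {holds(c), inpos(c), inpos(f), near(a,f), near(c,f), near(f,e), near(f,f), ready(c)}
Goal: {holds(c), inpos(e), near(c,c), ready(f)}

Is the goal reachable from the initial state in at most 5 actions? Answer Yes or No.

1. bind(f,c)  →  {holds(c), inpos(f), near(a,f), near(f,e), near(f,f), ready(c), ready(f)}
2. push(c)  →  {holds(c), inpos(f), near(a,f), near(c,c), near(f,e), near(f,f), ready(f)}
3. tag(e,f)  →  {holds(c), inpos(e), near(a,f), near(c,c), near(f,e), near(f,f), ready(f)}
optimal plan length = 3; 3 ≤ 5

Yes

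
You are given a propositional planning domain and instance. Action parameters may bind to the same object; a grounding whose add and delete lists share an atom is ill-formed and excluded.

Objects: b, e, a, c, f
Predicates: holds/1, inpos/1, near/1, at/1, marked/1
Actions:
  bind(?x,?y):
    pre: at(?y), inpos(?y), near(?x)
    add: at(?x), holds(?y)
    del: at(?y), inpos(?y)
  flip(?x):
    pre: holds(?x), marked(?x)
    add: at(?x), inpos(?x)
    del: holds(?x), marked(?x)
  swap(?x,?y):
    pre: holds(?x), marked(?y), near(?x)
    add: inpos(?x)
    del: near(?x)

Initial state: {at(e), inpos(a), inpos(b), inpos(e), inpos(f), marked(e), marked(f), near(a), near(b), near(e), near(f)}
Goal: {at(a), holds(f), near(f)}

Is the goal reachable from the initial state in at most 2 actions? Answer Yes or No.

Yes

1. bind(f,e)  →  {at(f), holds(e), inpos(a), inpos(b), inpos(f), marked(e), marked(f), near(a), near(b), near(e), near(f)}
2. bind(a,f)  →  {at(a), holds(e), holds(f), inpos(a), inpos(b), marked(e), marked(f), near(a), near(b), near(e), near(f)}
optimal plan length = 2; 2 ≤ 2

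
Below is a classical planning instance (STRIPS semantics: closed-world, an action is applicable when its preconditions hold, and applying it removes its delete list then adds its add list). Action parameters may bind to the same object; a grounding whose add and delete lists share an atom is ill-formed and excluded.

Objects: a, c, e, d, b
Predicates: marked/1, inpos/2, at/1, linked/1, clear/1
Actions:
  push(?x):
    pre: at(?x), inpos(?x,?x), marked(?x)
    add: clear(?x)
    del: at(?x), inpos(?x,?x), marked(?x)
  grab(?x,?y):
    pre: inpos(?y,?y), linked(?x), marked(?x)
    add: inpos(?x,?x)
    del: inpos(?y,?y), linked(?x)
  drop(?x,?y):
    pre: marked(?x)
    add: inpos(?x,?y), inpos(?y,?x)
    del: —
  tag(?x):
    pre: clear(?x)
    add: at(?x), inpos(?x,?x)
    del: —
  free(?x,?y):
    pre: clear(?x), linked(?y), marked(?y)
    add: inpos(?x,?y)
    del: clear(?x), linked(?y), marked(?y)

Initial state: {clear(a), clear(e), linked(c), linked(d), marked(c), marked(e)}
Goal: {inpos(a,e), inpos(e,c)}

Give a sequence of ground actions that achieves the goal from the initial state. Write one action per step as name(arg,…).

drop(c,e); drop(e,a)

1. drop(c,e)  →  {clear(a), clear(e), inpos(c,e), inpos(e,c), linked(c), linked(d), marked(c), marked(e)}
2. drop(e,a)  →  {clear(a), clear(e), inpos(a,e), inpos(c,e), inpos(e,a), inpos(e,c), linked(c), linked(d), marked(c), marked(e)}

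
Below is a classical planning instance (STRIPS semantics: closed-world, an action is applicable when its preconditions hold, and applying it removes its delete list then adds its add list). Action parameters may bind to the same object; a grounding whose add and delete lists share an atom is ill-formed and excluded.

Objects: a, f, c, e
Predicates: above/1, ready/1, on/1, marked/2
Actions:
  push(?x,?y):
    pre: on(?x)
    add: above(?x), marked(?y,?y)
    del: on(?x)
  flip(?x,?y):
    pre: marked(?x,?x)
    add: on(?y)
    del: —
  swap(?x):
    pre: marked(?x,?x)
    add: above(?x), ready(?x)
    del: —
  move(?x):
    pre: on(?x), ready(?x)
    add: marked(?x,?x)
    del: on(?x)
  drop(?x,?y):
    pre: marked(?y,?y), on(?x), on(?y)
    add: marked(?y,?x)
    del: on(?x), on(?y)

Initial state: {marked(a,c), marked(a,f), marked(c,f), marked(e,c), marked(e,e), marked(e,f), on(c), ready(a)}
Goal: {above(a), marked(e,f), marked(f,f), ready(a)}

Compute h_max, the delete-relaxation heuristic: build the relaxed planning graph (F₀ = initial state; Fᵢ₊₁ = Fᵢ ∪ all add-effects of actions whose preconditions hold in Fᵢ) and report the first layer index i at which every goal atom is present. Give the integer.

F0 = init (8 atoms)
F1 = F0 ∪ {above(c), above(e), marked(a,a), marked(c,c), marked(f,f), on(a), on(e), on(f), ready(e)}  (17 atoms)
F2 = F1 ∪ {above(a), above(f), marked(a,e), marked(c,a), marked(c,e), marked(e,a), marked(f,a), marked(f,c), marked(f,e), ready(c), ready(f)}  (28 atoms)
goal ⊆ F2  ⇒  h_max = 2

2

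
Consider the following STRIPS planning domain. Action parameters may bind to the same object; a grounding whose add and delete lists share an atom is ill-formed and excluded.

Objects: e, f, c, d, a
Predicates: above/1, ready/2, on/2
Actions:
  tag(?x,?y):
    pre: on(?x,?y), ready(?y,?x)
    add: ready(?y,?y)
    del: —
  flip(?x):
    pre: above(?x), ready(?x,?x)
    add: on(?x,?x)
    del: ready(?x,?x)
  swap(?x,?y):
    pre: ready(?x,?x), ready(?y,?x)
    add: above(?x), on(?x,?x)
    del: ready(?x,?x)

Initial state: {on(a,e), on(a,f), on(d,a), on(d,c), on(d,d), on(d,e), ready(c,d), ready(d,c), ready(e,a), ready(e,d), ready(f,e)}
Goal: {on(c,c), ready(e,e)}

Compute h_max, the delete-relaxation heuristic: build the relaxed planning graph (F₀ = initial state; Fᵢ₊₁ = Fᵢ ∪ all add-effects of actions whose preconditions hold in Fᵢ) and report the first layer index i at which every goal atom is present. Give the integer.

2

F0 = init (11 atoms)
F1 = F0 ∪ {ready(c,c), ready(e,e)}  (13 atoms)
F2 = F1 ∪ {above(c), above(e), on(c,c), on(e,e)}  (17 atoms)
goal ⊆ F2  ⇒  h_max = 2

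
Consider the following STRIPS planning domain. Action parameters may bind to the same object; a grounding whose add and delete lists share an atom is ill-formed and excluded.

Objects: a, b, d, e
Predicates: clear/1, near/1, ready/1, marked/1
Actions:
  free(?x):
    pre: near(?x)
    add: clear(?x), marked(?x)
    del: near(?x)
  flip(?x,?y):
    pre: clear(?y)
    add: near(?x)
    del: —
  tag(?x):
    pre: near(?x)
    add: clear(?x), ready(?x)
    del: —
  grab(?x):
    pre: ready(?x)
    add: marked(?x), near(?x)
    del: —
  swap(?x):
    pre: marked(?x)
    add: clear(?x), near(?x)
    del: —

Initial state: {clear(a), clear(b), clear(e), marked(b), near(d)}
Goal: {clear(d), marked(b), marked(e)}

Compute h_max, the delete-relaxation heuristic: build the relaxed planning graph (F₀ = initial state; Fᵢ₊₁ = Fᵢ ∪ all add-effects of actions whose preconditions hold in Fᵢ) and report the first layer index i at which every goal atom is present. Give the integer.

F0 = init (5 atoms)
F1 = F0 ∪ {clear(d), marked(d), near(a), near(b), near(e), ready(d)}  (11 atoms)
F2 = F1 ∪ {marked(a), marked(e), ready(a), ready(b), ready(e)}  (16 atoms)
goal ⊆ F2  ⇒  h_max = 2

2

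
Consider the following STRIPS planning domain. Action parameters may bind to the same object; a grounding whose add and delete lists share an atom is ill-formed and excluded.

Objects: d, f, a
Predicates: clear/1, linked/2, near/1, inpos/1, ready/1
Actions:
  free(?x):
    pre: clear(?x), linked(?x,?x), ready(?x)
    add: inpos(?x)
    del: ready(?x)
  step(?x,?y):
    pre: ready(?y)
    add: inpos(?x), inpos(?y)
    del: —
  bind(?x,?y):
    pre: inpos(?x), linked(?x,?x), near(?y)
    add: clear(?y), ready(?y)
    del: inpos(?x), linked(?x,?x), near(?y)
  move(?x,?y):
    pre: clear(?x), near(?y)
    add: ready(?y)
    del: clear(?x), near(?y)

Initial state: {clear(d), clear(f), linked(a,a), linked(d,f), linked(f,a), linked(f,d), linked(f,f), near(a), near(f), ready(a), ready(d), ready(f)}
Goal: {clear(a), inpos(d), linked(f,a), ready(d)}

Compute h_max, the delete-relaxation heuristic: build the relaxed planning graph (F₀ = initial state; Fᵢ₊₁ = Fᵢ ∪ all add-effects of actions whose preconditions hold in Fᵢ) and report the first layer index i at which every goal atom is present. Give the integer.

2

F0 = init (12 atoms)
F1 = F0 ∪ {inpos(a), inpos(d), inpos(f)}  (15 atoms)
F2 = F1 ∪ {clear(a)}  (16 atoms)
goal ⊆ F2  ⇒  h_max = 2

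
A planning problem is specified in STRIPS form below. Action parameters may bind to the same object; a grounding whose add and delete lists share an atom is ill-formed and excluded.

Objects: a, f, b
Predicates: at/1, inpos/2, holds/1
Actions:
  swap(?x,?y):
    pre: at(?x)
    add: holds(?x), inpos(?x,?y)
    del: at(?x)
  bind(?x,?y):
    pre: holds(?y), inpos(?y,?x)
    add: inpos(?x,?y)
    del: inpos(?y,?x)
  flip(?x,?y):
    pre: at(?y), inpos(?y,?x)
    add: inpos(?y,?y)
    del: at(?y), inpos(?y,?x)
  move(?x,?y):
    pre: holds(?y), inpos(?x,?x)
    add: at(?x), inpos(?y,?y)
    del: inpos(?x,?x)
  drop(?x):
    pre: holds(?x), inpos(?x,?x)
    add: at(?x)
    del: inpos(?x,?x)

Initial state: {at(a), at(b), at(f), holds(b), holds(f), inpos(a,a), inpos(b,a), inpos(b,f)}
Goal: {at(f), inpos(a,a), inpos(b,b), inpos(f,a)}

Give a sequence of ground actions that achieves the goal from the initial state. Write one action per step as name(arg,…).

1. swap(a,f)  →  {at(b), at(f), holds(a), holds(b), holds(f), inpos(a,a), inpos(a,f), inpos(b,a), inpos(b,f)}
2. swap(b,b)  →  {at(f), holds(a), holds(b), holds(f), inpos(a,a), inpos(a,f), inpos(b,a), inpos(b,b), inpos(b,f)}
3. bind(f,a)  →  {at(f), holds(a), holds(b), holds(f), inpos(a,a), inpos(b,a), inpos(b,b), inpos(b,f), inpos(f,a)}

swap(a,f); swap(b,b); bind(f,a)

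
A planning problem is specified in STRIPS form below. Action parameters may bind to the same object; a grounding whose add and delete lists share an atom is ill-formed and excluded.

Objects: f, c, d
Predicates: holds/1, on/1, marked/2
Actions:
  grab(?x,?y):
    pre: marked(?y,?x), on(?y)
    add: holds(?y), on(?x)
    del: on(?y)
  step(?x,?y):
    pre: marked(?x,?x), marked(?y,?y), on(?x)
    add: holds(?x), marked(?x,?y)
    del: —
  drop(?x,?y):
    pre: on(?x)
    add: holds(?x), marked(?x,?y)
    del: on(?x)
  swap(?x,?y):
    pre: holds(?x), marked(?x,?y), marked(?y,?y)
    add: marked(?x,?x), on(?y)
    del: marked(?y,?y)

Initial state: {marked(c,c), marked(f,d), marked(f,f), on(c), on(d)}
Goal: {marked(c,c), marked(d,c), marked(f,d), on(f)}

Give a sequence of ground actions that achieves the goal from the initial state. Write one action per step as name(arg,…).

step(c,f); grab(f,c); drop(d,c)

1. step(c,f)  →  {holds(c), marked(c,c), marked(c,f), marked(f,d), marked(f,f), on(c), on(d)}
2. grab(f,c)  →  {holds(c), marked(c,c), marked(c,f), marked(f,d), marked(f,f), on(d), on(f)}
3. drop(d,c)  →  {holds(c), holds(d), marked(c,c), marked(c,f), marked(d,c), marked(f,d), marked(f,f), on(f)}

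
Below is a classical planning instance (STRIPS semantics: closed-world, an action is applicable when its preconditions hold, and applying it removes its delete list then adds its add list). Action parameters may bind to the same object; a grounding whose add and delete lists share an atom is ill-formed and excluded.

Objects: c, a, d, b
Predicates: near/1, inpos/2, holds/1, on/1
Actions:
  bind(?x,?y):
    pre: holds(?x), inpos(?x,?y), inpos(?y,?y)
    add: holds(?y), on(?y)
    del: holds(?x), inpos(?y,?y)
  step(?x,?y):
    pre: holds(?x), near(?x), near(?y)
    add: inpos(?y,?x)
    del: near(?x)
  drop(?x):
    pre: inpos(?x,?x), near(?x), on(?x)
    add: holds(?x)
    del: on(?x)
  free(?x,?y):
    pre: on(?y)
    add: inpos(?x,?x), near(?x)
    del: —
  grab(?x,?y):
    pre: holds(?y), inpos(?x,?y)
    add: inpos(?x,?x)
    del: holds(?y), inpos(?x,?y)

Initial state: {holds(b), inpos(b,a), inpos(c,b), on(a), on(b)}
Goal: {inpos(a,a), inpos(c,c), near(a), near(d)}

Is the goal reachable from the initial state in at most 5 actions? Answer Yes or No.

Yes

1. free(c,a)  →  {holds(b), inpos(b,a), inpos(c,b), inpos(c,c), near(c), on(a), on(b)}
2. free(a,a)  →  {holds(b), inpos(a,a), inpos(b,a), inpos(c,b), inpos(c,c), near(a), near(c), on(a), on(b)}
3. free(d,a)  →  {holds(b), inpos(a,a), inpos(b,a), inpos(c,b), inpos(c,c), inpos(d,d), near(a), near(c), near(d), on(a), on(b)}
optimal plan length = 3; 3 ≤ 5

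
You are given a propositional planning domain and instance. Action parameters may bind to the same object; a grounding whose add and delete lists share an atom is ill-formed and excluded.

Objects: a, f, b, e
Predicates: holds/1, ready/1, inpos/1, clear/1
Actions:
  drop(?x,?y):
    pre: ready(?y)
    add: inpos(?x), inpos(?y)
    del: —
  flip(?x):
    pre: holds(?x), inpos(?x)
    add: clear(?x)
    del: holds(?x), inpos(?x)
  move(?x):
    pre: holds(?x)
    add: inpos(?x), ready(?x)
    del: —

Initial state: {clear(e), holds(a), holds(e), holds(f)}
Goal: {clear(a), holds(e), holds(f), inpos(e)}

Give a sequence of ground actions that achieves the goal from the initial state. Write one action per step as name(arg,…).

1. move(a)  →  {clear(e), holds(a), holds(e), holds(f), inpos(a), ready(a)}
2. drop(e,a)  →  {clear(e), holds(a), holds(e), holds(f), inpos(a), inpos(e), ready(a)}
3. flip(a)  →  {clear(a), clear(e), holds(e), holds(f), inpos(e), ready(a)}

move(a); drop(e,a); flip(a)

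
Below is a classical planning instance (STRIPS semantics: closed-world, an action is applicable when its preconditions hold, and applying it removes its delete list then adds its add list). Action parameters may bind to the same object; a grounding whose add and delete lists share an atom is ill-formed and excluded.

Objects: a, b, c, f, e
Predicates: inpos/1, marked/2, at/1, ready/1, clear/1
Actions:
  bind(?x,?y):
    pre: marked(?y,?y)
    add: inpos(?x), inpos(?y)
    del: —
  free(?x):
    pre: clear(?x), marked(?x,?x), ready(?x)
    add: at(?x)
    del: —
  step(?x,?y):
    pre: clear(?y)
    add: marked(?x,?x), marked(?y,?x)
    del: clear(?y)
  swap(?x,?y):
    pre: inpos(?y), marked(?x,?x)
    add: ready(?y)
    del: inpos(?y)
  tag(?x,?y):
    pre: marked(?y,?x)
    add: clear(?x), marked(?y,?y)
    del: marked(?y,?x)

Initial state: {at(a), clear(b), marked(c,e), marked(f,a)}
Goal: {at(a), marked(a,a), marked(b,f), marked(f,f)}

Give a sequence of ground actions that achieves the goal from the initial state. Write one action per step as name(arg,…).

step(f,b); tag(a,f); step(a,a)

1. step(f,b)  →  {at(a), marked(b,f), marked(c,e), marked(f,a), marked(f,f)}
2. tag(a,f)  →  {at(a), clear(a), marked(b,f), marked(c,e), marked(f,f)}
3. step(a,a)  →  {at(a), marked(a,a), marked(b,f), marked(c,e), marked(f,f)}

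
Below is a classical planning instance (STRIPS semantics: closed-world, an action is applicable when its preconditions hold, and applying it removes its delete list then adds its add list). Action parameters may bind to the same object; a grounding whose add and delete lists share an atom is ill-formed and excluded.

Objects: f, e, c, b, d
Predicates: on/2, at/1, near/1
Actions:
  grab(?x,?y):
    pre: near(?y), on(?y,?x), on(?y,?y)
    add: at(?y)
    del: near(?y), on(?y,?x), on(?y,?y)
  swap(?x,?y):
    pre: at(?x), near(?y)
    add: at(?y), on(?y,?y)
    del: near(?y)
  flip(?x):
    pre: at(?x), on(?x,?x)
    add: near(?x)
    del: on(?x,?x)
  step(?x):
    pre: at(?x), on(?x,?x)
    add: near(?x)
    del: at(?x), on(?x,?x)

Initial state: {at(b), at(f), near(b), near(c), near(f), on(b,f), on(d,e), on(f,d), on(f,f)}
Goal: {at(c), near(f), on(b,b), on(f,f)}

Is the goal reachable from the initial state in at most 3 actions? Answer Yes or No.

Yes

1. swap(f,c)  →  {at(b), at(c), at(f), near(b), near(f), on(b,f), on(c,c), on(d,e), on(f,d), on(f,f)}
2. swap(f,b)  →  {at(b), at(c), at(f), near(f), on(b,b), on(b,f), on(c,c), on(d,e), on(f,d), on(f,f)}
optimal plan length = 2; 2 ≤ 3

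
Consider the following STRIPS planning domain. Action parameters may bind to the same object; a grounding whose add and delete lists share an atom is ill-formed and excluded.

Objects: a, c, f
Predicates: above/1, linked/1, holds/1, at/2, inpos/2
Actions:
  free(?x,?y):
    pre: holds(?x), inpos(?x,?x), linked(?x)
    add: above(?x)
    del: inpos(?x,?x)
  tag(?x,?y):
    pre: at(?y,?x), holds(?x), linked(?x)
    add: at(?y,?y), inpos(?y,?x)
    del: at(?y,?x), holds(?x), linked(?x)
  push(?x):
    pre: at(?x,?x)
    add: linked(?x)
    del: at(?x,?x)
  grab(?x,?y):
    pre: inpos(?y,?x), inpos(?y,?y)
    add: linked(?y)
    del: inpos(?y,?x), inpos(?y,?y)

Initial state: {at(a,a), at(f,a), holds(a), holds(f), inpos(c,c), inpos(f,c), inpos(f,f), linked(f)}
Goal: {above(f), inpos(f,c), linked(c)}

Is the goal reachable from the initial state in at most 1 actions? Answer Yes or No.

1. free(f,a)  →  {above(f), at(a,a), at(f,a), holds(a), holds(f), inpos(c,c), inpos(f,c), linked(f)}
2. grab(c,c)  →  {above(f), at(a,a), at(f,a), holds(a), holds(f), inpos(f,c), linked(c), linked(f)}
optimal plan length = 2; 2 > 1

No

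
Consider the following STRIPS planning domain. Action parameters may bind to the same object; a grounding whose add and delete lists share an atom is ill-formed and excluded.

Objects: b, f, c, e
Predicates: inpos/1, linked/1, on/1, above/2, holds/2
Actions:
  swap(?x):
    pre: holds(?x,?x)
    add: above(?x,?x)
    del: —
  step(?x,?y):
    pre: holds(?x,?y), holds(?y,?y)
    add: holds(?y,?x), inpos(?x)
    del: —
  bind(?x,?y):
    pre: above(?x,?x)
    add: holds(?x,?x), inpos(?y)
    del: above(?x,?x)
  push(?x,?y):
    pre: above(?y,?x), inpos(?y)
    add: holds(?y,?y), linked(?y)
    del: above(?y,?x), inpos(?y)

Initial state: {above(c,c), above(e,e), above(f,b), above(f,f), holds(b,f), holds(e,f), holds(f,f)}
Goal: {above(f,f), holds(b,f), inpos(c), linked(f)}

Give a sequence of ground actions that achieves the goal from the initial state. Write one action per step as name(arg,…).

step(f,f); bind(c,c); push(b,f)

1. step(f,f)  →  {above(c,c), above(e,e), above(f,b), above(f,f), holds(b,f), holds(e,f), holds(f,f), inpos(f)}
2. bind(c,c)  →  {above(e,e), above(f,b), above(f,f), holds(b,f), holds(c,c), holds(e,f), holds(f,f), inpos(c), inpos(f)}
3. push(b,f)  →  {above(e,e), above(f,f), holds(b,f), holds(c,c), holds(e,f), holds(f,f), inpos(c), linked(f)}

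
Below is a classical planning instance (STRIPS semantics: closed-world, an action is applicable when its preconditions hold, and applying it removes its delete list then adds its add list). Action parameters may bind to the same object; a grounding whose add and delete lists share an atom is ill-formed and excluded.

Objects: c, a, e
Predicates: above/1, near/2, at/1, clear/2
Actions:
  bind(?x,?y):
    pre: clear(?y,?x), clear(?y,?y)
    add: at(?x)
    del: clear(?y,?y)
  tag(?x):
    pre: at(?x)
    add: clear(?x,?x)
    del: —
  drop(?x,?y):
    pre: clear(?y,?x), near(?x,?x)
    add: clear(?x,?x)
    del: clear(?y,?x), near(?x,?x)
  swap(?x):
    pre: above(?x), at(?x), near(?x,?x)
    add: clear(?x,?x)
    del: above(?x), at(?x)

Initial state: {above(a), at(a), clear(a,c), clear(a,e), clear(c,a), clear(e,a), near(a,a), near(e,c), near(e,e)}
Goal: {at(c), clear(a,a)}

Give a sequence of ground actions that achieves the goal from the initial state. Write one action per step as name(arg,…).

1. tag(a)  →  {above(a), at(a), clear(a,a), clear(a,c), clear(a,e), clear(c,a), clear(e,a), near(a,a), near(e,c), near(e,e)}
2. bind(c,a)  →  {above(a), at(a), at(c), clear(a,c), clear(a,e), clear(c,a), clear(e,a), near(a,a), near(e,c), near(e,e)}
3. tag(a)  →  {above(a), at(a), at(c), clear(a,a), clear(a,c), clear(a,e), clear(c,a), clear(e,a), near(a,a), near(e,c), near(e,e)}

tag(a); bind(c,a); tag(a)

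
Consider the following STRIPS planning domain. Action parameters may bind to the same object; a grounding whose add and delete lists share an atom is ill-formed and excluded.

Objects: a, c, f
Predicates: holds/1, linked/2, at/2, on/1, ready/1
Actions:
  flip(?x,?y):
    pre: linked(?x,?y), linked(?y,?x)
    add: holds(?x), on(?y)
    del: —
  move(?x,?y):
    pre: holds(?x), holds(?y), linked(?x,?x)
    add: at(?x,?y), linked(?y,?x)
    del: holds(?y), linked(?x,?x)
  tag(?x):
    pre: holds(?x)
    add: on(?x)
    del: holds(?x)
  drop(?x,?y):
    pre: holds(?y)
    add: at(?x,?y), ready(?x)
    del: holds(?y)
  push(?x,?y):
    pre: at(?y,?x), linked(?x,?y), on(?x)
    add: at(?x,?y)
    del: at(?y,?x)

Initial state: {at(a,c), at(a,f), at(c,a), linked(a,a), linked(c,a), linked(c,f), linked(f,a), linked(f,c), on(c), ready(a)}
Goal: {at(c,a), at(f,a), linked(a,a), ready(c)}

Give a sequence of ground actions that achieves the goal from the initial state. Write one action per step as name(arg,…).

1. flip(c,f)  →  {at(a,c), at(a,f), at(c,a), holds(c), linked(a,a), linked(c,a), linked(c,f), linked(f,a), linked(f,c), on(c), on(f), ready(a)}
2. drop(c,c)  →  {at(a,c), at(a,f), at(c,a), at(c,c), linked(a,a), linked(c,a), linked(c,f), linked(f,a), linked(f,c), on(c), on(f), ready(a), ready(c)}
3. push(f,a)  →  {at(a,c), at(c,a), at(c,c), at(f,a), linked(a,a), linked(c,a), linked(c,f), linked(f,a), linked(f,c), on(c), on(f), ready(a), ready(c)}

flip(c,f); drop(c,c); push(f,a)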